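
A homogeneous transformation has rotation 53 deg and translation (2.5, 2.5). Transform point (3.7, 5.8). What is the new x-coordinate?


x' = cos(theta)*px - sin(theta)*py + tx
= 0.6018*3.7 - 0.7986*5.8 + 2.5
= 0.0946


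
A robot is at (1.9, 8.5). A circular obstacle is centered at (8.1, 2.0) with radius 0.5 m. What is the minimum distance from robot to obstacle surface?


center_dist = sqrt((1.9-8.1)^2 + (8.5-2.0)^2)
= sqrt(38.44 + 42.25)
= 8.9828
min_dist = center_dist - radius = 8.9828 - 0.5 = 8.4828 m


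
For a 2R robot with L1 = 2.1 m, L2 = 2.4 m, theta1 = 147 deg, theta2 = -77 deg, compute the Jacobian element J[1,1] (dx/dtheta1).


J[1,1] = -L1*sin(t1) - L2*sin(t1+t2)
= -2.1*sin(147) - 2.4*sin(70)
= -3.399


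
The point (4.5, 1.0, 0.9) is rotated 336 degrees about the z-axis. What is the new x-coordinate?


Rotation about z-axis: x' = x*cos(theta) - y*sin(theta)
= 4.5 * 0.9135 - 1.0 * -0.4067
= 4.5177


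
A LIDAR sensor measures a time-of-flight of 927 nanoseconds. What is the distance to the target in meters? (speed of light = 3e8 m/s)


tof = 927 ns = 9.27e-07 s
dist = c * tof / 2
= 3e8 * 9.27e-07 / 2
= 139.05 m


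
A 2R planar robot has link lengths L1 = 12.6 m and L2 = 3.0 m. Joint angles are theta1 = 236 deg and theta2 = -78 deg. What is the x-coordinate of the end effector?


Convert angles to radians: theta1 = 4.119, theta2 = -1.3614
x = L1*cos(theta1) + L2*cos(theta1+theta2)
x = -7.0458 + -2.7816
x = -9.8274


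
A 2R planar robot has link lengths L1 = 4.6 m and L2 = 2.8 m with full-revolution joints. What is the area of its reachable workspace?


r_max = L1 + L2 = 7.4 m
r_min = |L1 - L2| = 1.8 m
Area = pi*(r_max^2 - r_min^2)
= pi*(54.76 - 3.24)
= pi * 51.52
= 161.8549 m^2


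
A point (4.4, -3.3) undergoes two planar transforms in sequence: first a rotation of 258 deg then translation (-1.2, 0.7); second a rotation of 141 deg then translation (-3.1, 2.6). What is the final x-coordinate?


After transform 1:
x1 = cos(258)*4.4 - sin(258)*-3.3 + -1.2 = -5.3427
y1 = sin(258)*4.4 + cos(258)*-3.3 + 0.7 = -2.9177
After transform 2:
x2 = cos(141)*-5.3427 - sin(141)*-2.9177 + -3.1
= 2.8883


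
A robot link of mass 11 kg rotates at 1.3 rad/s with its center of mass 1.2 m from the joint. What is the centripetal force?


F = m * omega^2 * r
= 11 * 1.3^2 * 1.2
= 11 * 1.69 * 1.2
= 22.308 N


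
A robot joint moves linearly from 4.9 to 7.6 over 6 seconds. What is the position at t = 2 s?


s = t/T = 2/6 = 0.3333
p(t) = p0 + (pf-p0)*s
= 4.9 + (7.6 - 4.9) * 0.3333
= 5.8


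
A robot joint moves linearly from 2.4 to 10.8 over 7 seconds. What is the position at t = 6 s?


s = t/T = 6/7 = 0.8571
p(t) = p0 + (pf-p0)*s
= 2.4 + (10.8 - 2.4) * 0.8571
= 9.6


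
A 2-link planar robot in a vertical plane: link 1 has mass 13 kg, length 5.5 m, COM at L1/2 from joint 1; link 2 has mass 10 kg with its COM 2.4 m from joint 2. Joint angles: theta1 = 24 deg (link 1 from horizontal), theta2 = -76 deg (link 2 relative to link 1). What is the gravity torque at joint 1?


Horizontal distance from joint 1 to link-1 COM:
  x_c1 = (L1/2)*cos(t1) = 2.75 * 0.9135 = 2.5123 m
Horizontal distance from joint 1 to link-2 COM:
  x_c2 = L1*cos(t1) + Lc2*cos(t1+t2)
       = 5.5*0.9135 + 2.4*0.6157 = 6.5021 m
tau1 = m1*g*x_c1 + m2*g*x_c2
     = 13*9.81*2.5123 + 10*9.81*6.5021
     = 320.3872 + 637.8548
     = 958.242 Nm


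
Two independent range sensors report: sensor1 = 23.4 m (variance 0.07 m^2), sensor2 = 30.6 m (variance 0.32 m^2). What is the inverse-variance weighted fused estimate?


w1 = (1/var1) / (1/var1 + 1/var2)
   = 14.2857 / (14.2857 + 3.125) = 0.8205
w2 = 1 - w1 = 0.1795
fused = w1*s1 + w2*s2 = 19.2 + 5.4923
= 24.6923 m


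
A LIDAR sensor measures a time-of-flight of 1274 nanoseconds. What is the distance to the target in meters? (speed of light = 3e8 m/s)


tof = 1274 ns = 1.274e-06 s
dist = c * tof / 2
= 3e8 * 1.274e-06 / 2
= 191.1 m


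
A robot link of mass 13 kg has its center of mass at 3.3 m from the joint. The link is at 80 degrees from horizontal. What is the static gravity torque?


tau = m*g*L*cos(angle)
= 13 * 9.81 * 3.3 * cos(80 deg)
= 13 * 9.81 * 3.3 * 0.1736
= 73.0797 Nm


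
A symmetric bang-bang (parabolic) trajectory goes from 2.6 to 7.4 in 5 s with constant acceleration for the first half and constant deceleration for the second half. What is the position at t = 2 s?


Symmetric rest-to-rest: each phase covers (pf-p0)/2 in time T/2. 0.5*a*(T/2)^2 = (pf-p0)/2 => a = 4*(pf-p0)/T^2
a = 4*(7.4-2.6)/5^2 = 0.768
t = 2 is in the acceleration phase (t <= T/2).
p = p0 + 0.5*a*t^2 = 2.6 + 0.5*0.768*2^2
= 4.136


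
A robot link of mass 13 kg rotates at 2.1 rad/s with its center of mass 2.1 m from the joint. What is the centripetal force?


F = m * omega^2 * r
= 13 * 2.1^2 * 2.1
= 13 * 4.41 * 2.1
= 120.393 N


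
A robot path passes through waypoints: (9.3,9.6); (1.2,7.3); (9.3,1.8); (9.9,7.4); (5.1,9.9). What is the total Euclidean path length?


Segment lengths:
  seg1 = sqrt((-8.1)^2 + (-2.3)^2) = 8.4202
  seg2 = sqrt((8.1)^2 + (-5.5)^2) = 9.7908
  seg3 = sqrt((0.6)^2 + (5.6)^2) = 5.6321
  seg4 = sqrt((-4.8)^2 + (2.5)^2) = 5.412
Total = 29.2551


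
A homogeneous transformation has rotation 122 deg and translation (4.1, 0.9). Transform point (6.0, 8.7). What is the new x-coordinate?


x' = cos(theta)*px - sin(theta)*py + tx
= -0.5299*6.0 - 0.848*8.7 + 4.1
= -6.4575


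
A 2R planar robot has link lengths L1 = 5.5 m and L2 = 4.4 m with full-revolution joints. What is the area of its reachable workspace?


r_max = L1 + L2 = 9.9 m
r_min = |L1 - L2| = 1.1 m
Area = pi*(r_max^2 - r_min^2)
= pi*(98.01 - 1.21)
= pi * 96.8
= 304.1062 m^2


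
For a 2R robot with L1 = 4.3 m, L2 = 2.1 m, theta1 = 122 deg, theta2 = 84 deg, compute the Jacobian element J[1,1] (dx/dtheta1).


J[1,1] = -L1*sin(t1) - L2*sin(t1+t2)
= -4.3*sin(122) - 2.1*sin(206)
= -2.726


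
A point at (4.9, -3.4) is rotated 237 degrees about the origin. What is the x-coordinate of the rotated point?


x' = x*cos(theta) - y*sin(theta)
cos(237 deg) = -0.5446, sin(237 deg) = -0.8387
x' = 4.9 * -0.5446 - -3.4 * -0.8387
= -2.6687 - 2.8515
= -5.5202


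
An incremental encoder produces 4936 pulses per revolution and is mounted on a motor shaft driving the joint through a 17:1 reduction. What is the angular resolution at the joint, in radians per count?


counts per rev = 4936
effective counts at joint = 4936 * 17 = 83912
resolution = 2*pi / 83912
= 7.4878e-05 rad/count


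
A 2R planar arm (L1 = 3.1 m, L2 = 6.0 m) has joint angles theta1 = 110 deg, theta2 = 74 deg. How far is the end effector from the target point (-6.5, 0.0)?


End effector via forward kinematics:
x = L1*cos(t1) + L2*cos(t1+t2) = -7.0456
y = L1*sin(t1) + L2*sin(t1+t2) = 2.4945
Distance to target:
d = sqrt((-6.5 - -7.0456)^2 + (0.0 - 2.4945)^2)
= sqrt(0.2977 + 6.2226)
= 2.5535 m


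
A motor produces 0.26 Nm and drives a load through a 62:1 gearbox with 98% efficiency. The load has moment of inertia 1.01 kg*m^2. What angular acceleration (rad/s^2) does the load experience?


tau_out = tau_motor * N * eta
= 0.26 * 62 * 0.98 = 15.7976 Nm
alpha = tau_out / I = 15.7976 / 1.01
= 15.6412 rad/s^2


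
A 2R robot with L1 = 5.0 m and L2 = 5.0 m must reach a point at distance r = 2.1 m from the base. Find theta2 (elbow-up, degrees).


cos(theta2) = (r^2 - L1^2 - L2^2) / (2*L1*L2)
cos(theta2) = (4.41 - 25.0 - 25.0) / 50.0
cos(theta2) = -0.9118
theta2 = 155.7553 degrees


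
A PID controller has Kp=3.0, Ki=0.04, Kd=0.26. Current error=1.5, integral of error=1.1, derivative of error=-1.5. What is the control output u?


u = Kp*e + Ki*int(e) + Kd*de/dt
= 3.0*1.5 + 0.04*1.1 + 0.26*(-1.5)
= 4.5 + 0.044 + -0.39
= 4.154


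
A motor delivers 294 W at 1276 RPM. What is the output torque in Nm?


omega = 1276 * 2*pi/60 = 133.6224 rad/s
tau = P / omega = 294 / 133.6224
= 2.2002 Nm


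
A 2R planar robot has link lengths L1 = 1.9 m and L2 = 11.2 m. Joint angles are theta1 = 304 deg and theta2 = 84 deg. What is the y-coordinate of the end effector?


Convert angles to radians: theta1 = 5.3058, theta2 = 1.4661
y = L1*sin(theta1) + L2*sin(theta1+theta2)
y = -1.5752 + 5.2581
y = 3.6829


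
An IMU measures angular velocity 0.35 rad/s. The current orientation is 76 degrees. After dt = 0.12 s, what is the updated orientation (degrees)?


delta_theta = w * dt = 0.35 * 0.12 = 0.042 rad
= 2.4064 deg
theta_new = 76 + 2.4064 = 78.4064 deg


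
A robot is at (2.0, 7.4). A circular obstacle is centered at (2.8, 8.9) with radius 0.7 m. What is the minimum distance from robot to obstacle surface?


center_dist = sqrt((2.0-2.8)^2 + (7.4-8.9)^2)
= sqrt(0.64 + 2.25)
= 1.7
min_dist = center_dist - radius = 1.7 - 0.7 = 1.0 m


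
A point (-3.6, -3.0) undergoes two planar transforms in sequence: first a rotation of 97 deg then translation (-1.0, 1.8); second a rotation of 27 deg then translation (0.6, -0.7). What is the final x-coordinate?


After transform 1:
x1 = cos(97)*-3.6 - sin(97)*-3.0 + -1.0 = 2.4164
y1 = sin(97)*-3.6 + cos(97)*-3.0 + 1.8 = -1.4076
After transform 2:
x2 = cos(27)*2.4164 - sin(27)*-1.4076 + 0.6
= 3.392


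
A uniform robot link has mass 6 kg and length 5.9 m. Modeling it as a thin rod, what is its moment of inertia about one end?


I = (1/3) * m * L^2
= (1/3) * 6 * 5.9^2
= 0.333333 * 6 * 34.81
= 69.62 kg*m^2


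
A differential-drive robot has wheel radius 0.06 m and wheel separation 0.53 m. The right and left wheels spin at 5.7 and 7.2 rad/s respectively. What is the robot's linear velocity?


vR = r*wR = 0.06*5.7 = 0.342 m/s
vL = r*wL = 0.06*7.2 = 0.432 m/s
v = (vR+vL)/2 = 0.387 m/s
omega = (vR-vL)/L = -0.1698 rad/s
linear velocity = 0.387 m/s


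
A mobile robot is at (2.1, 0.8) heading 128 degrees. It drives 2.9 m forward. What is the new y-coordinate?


y_new = y0 + d*sin(theta)
= 0.8 + 2.9*sin(128)
= 0.8 + 2.2852
= 3.0852


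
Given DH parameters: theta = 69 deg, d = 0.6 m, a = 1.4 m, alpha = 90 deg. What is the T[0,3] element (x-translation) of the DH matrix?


T[0,3] = a * cos(theta)
= 1.4 * cos(69 deg)
= 1.4 * 0.3584
= 0.5017


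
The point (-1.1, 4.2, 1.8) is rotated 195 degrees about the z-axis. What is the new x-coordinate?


Rotation about z-axis: x' = x*cos(theta) - y*sin(theta)
= -1.1 * -0.9659 - 4.2 * -0.2588
= 2.1496


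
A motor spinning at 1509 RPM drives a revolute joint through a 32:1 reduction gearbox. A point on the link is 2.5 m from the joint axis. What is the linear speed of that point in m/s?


omega_motor = 1509 * 2*pi/60 = 158.0221 rad/s
omega_joint = omega_motor / 32 = 4.9382 rad/s
v = omega_joint * r = 4.9382 * 2.5
= 12.3455 m/s


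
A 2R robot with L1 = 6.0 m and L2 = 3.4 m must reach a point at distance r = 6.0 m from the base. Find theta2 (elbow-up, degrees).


cos(theta2) = (r^2 - L1^2 - L2^2) / (2*L1*L2)
cos(theta2) = (36.0 - 36.0 - 11.56) / 40.8
cos(theta2) = -0.283333
theta2 = 106.4592 degrees


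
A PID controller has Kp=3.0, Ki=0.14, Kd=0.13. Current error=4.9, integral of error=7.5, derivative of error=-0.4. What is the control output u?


u = Kp*e + Ki*int(e) + Kd*de/dt
= 3.0*4.9 + 0.14*7.5 + 0.13*(-0.4)
= 14.7 + 1.05 + -0.052
= 15.698


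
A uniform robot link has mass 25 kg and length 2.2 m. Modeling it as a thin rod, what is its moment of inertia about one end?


I = (1/3) * m * L^2
= (1/3) * 25 * 2.2^2
= 0.333333 * 25 * 4.84
= 40.3333 kg*m^2


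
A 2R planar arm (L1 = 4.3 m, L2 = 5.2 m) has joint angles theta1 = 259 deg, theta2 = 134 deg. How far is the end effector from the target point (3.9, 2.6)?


End effector via forward kinematics:
x = L1*cos(t1) + L2*cos(t1+t2) = 3.5406
y = L1*sin(t1) + L2*sin(t1+t2) = -1.3889
Distance to target:
d = sqrt((3.9 - 3.5406)^2 + (2.6 - -1.3889)^2)
= sqrt(0.1292 + 15.9111)
= 4.005 m


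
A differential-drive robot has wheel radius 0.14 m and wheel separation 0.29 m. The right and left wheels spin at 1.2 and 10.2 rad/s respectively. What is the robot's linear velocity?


vR = r*wR = 0.14*1.2 = 0.168 m/s
vL = r*wL = 0.14*10.2 = 1.428 m/s
v = (vR+vL)/2 = 0.798 m/s
omega = (vR-vL)/L = -4.3448 rad/s
linear velocity = 0.798 m/s


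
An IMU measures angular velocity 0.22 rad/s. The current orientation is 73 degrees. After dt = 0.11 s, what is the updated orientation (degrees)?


delta_theta = w * dt = 0.22 * 0.11 = 0.0242 rad
= 1.3866 deg
theta_new = 73 + 1.3866 = 74.3866 deg


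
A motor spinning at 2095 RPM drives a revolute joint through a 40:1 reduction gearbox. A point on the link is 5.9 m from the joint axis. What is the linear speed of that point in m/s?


omega_motor = 2095 * 2*pi/60 = 219.3879 rad/s
omega_joint = omega_motor / 40 = 5.4847 rad/s
v = omega_joint * r = 5.4847 * 5.9
= 32.3597 m/s


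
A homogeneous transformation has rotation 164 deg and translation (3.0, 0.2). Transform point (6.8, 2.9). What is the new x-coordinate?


x' = cos(theta)*px - sin(theta)*py + tx
= -0.9613*6.8 - 0.2756*2.9 + 3.0
= -4.3359


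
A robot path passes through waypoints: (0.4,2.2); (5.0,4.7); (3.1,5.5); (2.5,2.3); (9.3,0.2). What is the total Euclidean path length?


Segment lengths:
  seg1 = sqrt((4.6)^2 + (2.5)^2) = 5.2355
  seg2 = sqrt((-1.9)^2 + (0.8)^2) = 2.0616
  seg3 = sqrt((-0.6)^2 + (-3.2)^2) = 3.2558
  seg4 = sqrt((6.8)^2 + (-2.1)^2) = 7.1169
Total = 17.6697


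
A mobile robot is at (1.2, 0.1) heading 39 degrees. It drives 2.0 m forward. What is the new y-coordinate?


y_new = y0 + d*sin(theta)
= 0.1 + 2.0*sin(39)
= 0.1 + 1.2586
= 1.3586


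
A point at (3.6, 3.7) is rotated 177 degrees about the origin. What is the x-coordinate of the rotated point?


x' = x*cos(theta) - y*sin(theta)
cos(177 deg) = -0.9986, sin(177 deg) = 0.0523
x' = 3.6 * -0.9986 - 3.7 * 0.0523
= -3.5951 - 0.1936
= -3.7887


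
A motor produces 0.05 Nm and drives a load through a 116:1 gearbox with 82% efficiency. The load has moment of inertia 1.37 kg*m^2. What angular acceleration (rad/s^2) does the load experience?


tau_out = tau_motor * N * eta
= 0.05 * 116 * 0.82 = 4.756 Nm
alpha = tau_out / I = 4.756 / 1.37
= 3.4715 rad/s^2


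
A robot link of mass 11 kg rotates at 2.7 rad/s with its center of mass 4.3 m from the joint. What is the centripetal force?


F = m * omega^2 * r
= 11 * 2.7^2 * 4.3
= 11 * 7.29 * 4.3
= 344.817 N


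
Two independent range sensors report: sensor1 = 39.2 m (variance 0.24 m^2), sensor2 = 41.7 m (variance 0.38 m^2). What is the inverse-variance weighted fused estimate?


w1 = (1/var1) / (1/var1 + 1/var2)
   = 4.1667 / (4.1667 + 2.6316) = 0.6129
w2 = 1 - w1 = 0.3871
fused = w1*s1 + w2*s2 = 24.0258 + 16.1419
= 40.1677 m


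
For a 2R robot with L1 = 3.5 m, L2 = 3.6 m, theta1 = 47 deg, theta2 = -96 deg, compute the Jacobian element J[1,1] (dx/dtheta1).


J[1,1] = -L1*sin(t1) - L2*sin(t1+t2)
= -3.5*sin(47) - 3.6*sin(-49)
= 0.1572


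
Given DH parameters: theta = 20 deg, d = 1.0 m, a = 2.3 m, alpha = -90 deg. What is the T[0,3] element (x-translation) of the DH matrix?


T[0,3] = a * cos(theta)
= 2.3 * cos(20 deg)
= 2.3 * 0.9397
= 2.1613


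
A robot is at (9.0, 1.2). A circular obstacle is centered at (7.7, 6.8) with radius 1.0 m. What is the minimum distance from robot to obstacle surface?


center_dist = sqrt((9.0-7.7)^2 + (1.2-6.8)^2)
= sqrt(1.69 + 31.36)
= 5.7489
min_dist = center_dist - radius = 5.7489 - 1.0 = 4.7489 m


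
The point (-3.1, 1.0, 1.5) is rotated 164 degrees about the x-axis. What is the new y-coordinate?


Rotation about x-axis: y' = y*cos(theta) - z*sin(theta)
= 1.0 * -0.9613 - 1.5 * 0.2756
= -1.3747


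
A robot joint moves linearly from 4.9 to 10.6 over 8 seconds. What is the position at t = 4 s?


s = t/T = 4/8 = 0.5
p(t) = p0 + (pf-p0)*s
= 4.9 + (10.6 - 4.9) * 0.5
= 7.75


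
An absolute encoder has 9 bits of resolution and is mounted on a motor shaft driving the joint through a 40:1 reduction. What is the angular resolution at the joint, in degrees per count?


counts = 2^9 = 512
effective counts at joint = 512 * 40 = 20480
resolution = 360 / 20480
= 0.0176 deg/count


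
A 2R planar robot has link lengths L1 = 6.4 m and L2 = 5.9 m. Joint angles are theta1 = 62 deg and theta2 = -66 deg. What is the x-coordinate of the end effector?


Convert angles to radians: theta1 = 1.0821, theta2 = -1.1519
x = L1*cos(theta1) + L2*cos(theta1+theta2)
x = 3.0046 + 5.8856
x = 8.8902


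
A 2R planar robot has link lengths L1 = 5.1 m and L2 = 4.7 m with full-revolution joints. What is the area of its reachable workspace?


r_max = L1 + L2 = 9.8 m
r_min = |L1 - L2| = 0.4 m
Area = pi*(r_max^2 - r_min^2)
= pi*(96.04 - 0.16)
= pi * 95.88
= 301.2159 m^2


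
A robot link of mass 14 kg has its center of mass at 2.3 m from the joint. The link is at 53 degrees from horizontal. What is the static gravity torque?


tau = m*g*L*cos(angle)
= 14 * 9.81 * 2.3 * cos(53 deg)
= 14 * 9.81 * 2.3 * 0.6018
= 190.1025 Nm


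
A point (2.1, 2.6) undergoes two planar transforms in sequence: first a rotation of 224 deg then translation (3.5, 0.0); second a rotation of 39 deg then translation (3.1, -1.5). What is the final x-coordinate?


After transform 1:
x1 = cos(224)*2.1 - sin(224)*2.6 + 3.5 = 3.7955
y1 = sin(224)*2.1 + cos(224)*2.6 + 0.0 = -3.3291
After transform 2:
x2 = cos(39)*3.7955 - sin(39)*-3.3291 + 3.1
= 8.1447


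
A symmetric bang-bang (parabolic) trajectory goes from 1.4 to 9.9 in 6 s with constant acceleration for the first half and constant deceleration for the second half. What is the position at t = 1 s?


Symmetric rest-to-rest: each phase covers (pf-p0)/2 in time T/2. 0.5*a*(T/2)^2 = (pf-p0)/2 => a = 4*(pf-p0)/T^2
a = 4*(9.9-1.4)/6^2 = 0.9444
t = 1 is in the acceleration phase (t <= T/2).
p = p0 + 0.5*a*t^2 = 1.4 + 0.5*0.9444*1^2
= 1.8722


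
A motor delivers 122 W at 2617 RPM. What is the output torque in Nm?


omega = 2617 * 2*pi/60 = 274.0516 rad/s
tau = P / omega = 122 / 274.0516
= 0.4452 Nm


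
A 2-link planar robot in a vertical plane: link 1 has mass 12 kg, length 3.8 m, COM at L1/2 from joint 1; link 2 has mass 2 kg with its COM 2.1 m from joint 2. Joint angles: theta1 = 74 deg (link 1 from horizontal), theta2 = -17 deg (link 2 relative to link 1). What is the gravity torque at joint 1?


Horizontal distance from joint 1 to link-1 COM:
  x_c1 = (L1/2)*cos(t1) = 1.9 * 0.2756 = 0.5237 m
Horizontal distance from joint 1 to link-2 COM:
  x_c2 = L1*cos(t1) + Lc2*cos(t1+t2)
       = 3.8*0.2756 + 2.1*0.5446 = 2.1912 m
tau1 = m1*g*x_c1 + m2*g*x_c2
     = 12*9.81*0.5237 + 2*9.81*2.1912
     = 61.6513 + 42.9906
     = 104.6419 Nm


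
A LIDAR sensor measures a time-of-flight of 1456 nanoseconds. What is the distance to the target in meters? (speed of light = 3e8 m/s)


tof = 1456 ns = 1.456e-06 s
dist = c * tof / 2
= 3e8 * 1.456e-06 / 2
= 218.4 m


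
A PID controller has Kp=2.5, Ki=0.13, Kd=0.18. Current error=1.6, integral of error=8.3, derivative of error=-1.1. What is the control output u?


u = Kp*e + Ki*int(e) + Kd*de/dt
= 2.5*1.6 + 0.13*8.3 + 0.18*(-1.1)
= 4.0 + 1.079 + -0.198
= 4.881


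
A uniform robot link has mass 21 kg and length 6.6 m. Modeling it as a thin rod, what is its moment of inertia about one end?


I = (1/3) * m * L^2
= (1/3) * 21 * 6.6^2
= 0.333333 * 21 * 43.56
= 304.92 kg*m^2


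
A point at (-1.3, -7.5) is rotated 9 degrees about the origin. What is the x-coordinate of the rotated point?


x' = x*cos(theta) - y*sin(theta)
cos(9 deg) = 0.9877, sin(9 deg) = 0.1564
x' = -1.3 * 0.9877 - -7.5 * 0.1564
= -1.284 - -1.1733
= -0.1107


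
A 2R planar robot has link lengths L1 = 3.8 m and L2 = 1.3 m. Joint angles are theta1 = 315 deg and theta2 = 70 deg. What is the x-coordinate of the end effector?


Convert angles to radians: theta1 = 5.4978, theta2 = 1.2217
x = L1*cos(theta1) + L2*cos(theta1+theta2)
x = 2.687 + 1.1782
x = 3.8652


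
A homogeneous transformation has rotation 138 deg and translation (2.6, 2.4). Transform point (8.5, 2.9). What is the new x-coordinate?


x' = cos(theta)*px - sin(theta)*py + tx
= -0.7431*8.5 - 0.6691*2.9 + 2.6
= -5.6572


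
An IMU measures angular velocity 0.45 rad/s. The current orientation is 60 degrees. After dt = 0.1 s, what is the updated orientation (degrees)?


delta_theta = w * dt = 0.45 * 0.1 = 0.045 rad
= 2.5783 deg
theta_new = 60 + 2.5783 = 62.5783 deg


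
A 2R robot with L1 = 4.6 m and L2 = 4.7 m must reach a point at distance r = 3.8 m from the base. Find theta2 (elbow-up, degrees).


cos(theta2) = (r^2 - L1^2 - L2^2) / (2*L1*L2)
cos(theta2) = (14.44 - 21.16 - 22.09) / 43.24
cos(theta2) = -0.666281
theta2 = 131.7807 degrees


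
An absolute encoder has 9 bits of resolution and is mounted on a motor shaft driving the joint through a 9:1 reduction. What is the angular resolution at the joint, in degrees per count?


counts = 2^9 = 512
effective counts at joint = 512 * 9 = 4608
resolution = 360 / 4608
= 0.0781 deg/count


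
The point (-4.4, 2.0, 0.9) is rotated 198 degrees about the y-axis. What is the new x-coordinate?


Rotation about y-axis: x' = x*cos(theta) + z*sin(theta)
= -4.4 * -0.9511 + 0.9 * -0.309
= 3.9065


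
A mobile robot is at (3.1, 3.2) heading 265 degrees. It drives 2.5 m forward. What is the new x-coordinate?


x_new = x0 + d*cos(theta)
= 3.1 + 2.5*cos(265)
= 3.1 + -0.2179
= 2.8821


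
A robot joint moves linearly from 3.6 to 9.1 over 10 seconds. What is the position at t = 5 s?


s = t/T = 5/10 = 0.5
p(t) = p0 + (pf-p0)*s
= 3.6 + (9.1 - 3.6) * 0.5
= 6.35


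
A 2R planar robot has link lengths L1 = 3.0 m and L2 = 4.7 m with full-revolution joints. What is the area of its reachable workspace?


r_max = L1 + L2 = 7.7 m
r_min = |L1 - L2| = 1.7 m
Area = pi*(r_max^2 - r_min^2)
= pi*(59.29 - 2.89)
= pi * 56.4
= 177.1858 m^2


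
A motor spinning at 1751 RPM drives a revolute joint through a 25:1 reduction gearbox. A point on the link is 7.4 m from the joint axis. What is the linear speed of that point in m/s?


omega_motor = 1751 * 2*pi/60 = 183.3643 rad/s
omega_joint = omega_motor / 25 = 7.3346 rad/s
v = omega_joint * r = 7.3346 * 7.4
= 54.2758 m/s


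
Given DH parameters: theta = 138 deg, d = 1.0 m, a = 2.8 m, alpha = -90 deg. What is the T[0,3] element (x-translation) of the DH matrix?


T[0,3] = a * cos(theta)
= 2.8 * cos(138 deg)
= 2.8 * -0.7431
= -2.0808


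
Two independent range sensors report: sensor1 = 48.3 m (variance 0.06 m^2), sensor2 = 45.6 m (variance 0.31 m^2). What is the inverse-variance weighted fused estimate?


w1 = (1/var1) / (1/var1 + 1/var2)
   = 16.6667 / (16.6667 + 3.2258) = 0.8378
w2 = 1 - w1 = 0.1622
fused = w1*s1 + w2*s2 = 40.4676 + 7.3946
= 47.8622 m


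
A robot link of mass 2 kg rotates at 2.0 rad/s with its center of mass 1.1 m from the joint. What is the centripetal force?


F = m * omega^2 * r
= 2 * 2.0^2 * 1.1
= 2 * 4.0 * 1.1
= 8.8 N


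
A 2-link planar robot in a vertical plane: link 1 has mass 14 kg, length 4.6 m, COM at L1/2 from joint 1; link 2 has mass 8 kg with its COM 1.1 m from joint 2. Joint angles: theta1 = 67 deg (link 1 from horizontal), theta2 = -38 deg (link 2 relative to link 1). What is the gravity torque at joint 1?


Horizontal distance from joint 1 to link-1 COM:
  x_c1 = (L1/2)*cos(t1) = 2.3 * 0.3907 = 0.8987 m
Horizontal distance from joint 1 to link-2 COM:
  x_c2 = L1*cos(t1) + Lc2*cos(t1+t2)
       = 4.6*0.3907 + 1.1*0.8746 = 2.7594 m
tau1 = m1*g*x_c1 + m2*g*x_c2
     = 14*9.81*0.8987 + 8*9.81*2.7594
     = 123.4249 + 216.5612
     = 339.9862 Nm


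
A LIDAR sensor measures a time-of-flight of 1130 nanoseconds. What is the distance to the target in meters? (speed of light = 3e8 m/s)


tof = 1130 ns = 1.13e-06 s
dist = c * tof / 2
= 3e8 * 1.13e-06 / 2
= 169.5 m


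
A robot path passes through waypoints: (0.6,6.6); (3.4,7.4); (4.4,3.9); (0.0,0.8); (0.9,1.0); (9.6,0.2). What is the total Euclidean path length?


Segment lengths:
  seg1 = sqrt((2.8)^2 + (0.8)^2) = 2.912
  seg2 = sqrt((1.0)^2 + (-3.5)^2) = 3.6401
  seg3 = sqrt((-4.4)^2 + (-3.1)^2) = 5.3824
  seg4 = sqrt((0.9)^2 + (0.2)^2) = 0.922
  seg5 = sqrt((8.7)^2 + (-0.8)^2) = 8.7367
Total = 21.5931


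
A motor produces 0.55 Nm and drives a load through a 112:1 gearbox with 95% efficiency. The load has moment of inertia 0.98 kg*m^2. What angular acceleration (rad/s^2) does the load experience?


tau_out = tau_motor * N * eta
= 0.55 * 112 * 0.95 = 58.52 Nm
alpha = tau_out / I = 58.52 / 0.98
= 59.7143 rad/s^2


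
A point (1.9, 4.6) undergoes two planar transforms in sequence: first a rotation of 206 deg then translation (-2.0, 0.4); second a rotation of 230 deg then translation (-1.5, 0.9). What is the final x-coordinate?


After transform 1:
x1 = cos(206)*1.9 - sin(206)*4.6 + -2.0 = -1.6912
y1 = sin(206)*1.9 + cos(206)*4.6 + 0.4 = -4.5674
After transform 2:
x2 = cos(230)*-1.6912 - sin(230)*-4.5674 + -1.5
= -3.9117


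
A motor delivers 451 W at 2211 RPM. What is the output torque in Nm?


omega = 2211 * 2*pi/60 = 231.5354 rad/s
tau = P / omega = 451 / 231.5354
= 1.9479 Nm


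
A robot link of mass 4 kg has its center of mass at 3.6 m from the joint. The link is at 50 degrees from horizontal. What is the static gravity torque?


tau = m*g*L*cos(angle)
= 4 * 9.81 * 3.6 * cos(50 deg)
= 4 * 9.81 * 3.6 * 0.6428
= 90.8027 Nm


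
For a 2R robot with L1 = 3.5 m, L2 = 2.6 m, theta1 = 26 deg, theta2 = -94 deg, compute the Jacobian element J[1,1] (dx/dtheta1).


J[1,1] = -L1*sin(t1) - L2*sin(t1+t2)
= -3.5*sin(26) - 2.6*sin(-68)
= 0.8764


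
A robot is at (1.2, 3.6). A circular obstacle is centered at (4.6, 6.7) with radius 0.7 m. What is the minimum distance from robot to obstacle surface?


center_dist = sqrt((1.2-4.6)^2 + (3.6-6.7)^2)
= sqrt(11.56 + 9.61)
= 4.6011
min_dist = center_dist - radius = 4.6011 - 0.7 = 3.9011 m


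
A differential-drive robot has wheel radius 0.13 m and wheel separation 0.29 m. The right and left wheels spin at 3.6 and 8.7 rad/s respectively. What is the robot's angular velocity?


vR = r*wR = 0.13*3.6 = 0.468 m/s
vL = r*wL = 0.13*8.7 = 1.131 m/s
v = (vR+vL)/2 = 0.7995 m/s
omega = (vR-vL)/L = -2.2862 rad/s
angular velocity = -2.2862 rad/s


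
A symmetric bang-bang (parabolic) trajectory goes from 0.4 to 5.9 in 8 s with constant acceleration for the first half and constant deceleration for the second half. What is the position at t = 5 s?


Symmetric rest-to-rest: each phase covers (pf-p0)/2 in time T/2. 0.5*a*(T/2)^2 = (pf-p0)/2 => a = 4*(pf-p0)/T^2
a = 4*(5.9-0.4)/8^2 = 0.3438
t = 5 is in the deceleration phase (t > T/2).
p = pf - 0.5*a*(T-t)^2 = 5.9 - 0.5*0.3438*3^2
= 4.3531


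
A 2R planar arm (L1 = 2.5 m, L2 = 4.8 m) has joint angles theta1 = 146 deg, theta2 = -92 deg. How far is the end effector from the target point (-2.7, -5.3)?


End effector via forward kinematics:
x = L1*cos(t1) + L2*cos(t1+t2) = 0.7488
y = L1*sin(t1) + L2*sin(t1+t2) = 5.2813
Distance to target:
d = sqrt((-2.7 - 0.7488)^2 + (-5.3 - 5.2813)^2)
= sqrt(11.8941 + 111.9631)
= 11.1291 m


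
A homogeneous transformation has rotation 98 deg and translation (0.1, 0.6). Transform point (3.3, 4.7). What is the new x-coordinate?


x' = cos(theta)*px - sin(theta)*py + tx
= -0.1392*3.3 - 0.9903*4.7 + 0.1
= -5.0135


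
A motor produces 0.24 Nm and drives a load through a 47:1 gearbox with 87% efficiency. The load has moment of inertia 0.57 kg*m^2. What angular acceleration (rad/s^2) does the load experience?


tau_out = tau_motor * N * eta
= 0.24 * 47 * 0.87 = 9.8136 Nm
alpha = tau_out / I = 9.8136 / 0.57
= 17.2168 rad/s^2


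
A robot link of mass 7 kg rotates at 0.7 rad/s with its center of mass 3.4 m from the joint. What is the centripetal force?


F = m * omega^2 * r
= 7 * 0.7^2 * 3.4
= 7 * 0.49 * 3.4
= 11.662 N


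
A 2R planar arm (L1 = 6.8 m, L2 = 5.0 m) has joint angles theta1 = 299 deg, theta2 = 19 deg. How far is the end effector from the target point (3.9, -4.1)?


End effector via forward kinematics:
x = L1*cos(t1) + L2*cos(t1+t2) = 7.0124
y = L1*sin(t1) + L2*sin(t1+t2) = -9.2931
Distance to target:
d = sqrt((3.9 - 7.0124)^2 + (-4.1 - -9.2931)^2)
= sqrt(9.6872 + 26.9679)
= 6.0544 m


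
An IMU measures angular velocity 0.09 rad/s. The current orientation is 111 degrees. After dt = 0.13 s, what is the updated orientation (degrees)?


delta_theta = w * dt = 0.09 * 0.13 = 0.0117 rad
= 0.6704 deg
theta_new = 111 + 0.6704 = 111.6704 deg


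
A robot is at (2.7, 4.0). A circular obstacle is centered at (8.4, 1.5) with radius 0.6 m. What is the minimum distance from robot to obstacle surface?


center_dist = sqrt((2.7-8.4)^2 + (4.0-1.5)^2)
= sqrt(32.49 + 6.25)
= 6.2241
min_dist = center_dist - radius = 6.2241 - 0.6 = 5.6241 m


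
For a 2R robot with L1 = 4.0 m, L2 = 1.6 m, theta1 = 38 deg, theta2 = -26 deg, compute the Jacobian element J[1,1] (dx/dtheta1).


J[1,1] = -L1*sin(t1) - L2*sin(t1+t2)
= -4.0*sin(38) - 1.6*sin(12)
= -2.7953


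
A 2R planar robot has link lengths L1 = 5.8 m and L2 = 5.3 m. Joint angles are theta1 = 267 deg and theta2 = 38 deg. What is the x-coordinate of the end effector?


Convert angles to radians: theta1 = 4.66, theta2 = 0.6632
x = L1*cos(theta1) + L2*cos(theta1+theta2)
x = -0.3035 + 3.04
x = 2.7364


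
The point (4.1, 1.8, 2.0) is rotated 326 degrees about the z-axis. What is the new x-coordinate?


Rotation about z-axis: x' = x*cos(theta) - y*sin(theta)
= 4.1 * 0.829 - 1.8 * -0.5592
= 4.4056


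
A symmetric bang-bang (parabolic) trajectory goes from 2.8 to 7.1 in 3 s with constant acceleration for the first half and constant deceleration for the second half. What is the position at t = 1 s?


Symmetric rest-to-rest: each phase covers (pf-p0)/2 in time T/2. 0.5*a*(T/2)^2 = (pf-p0)/2 => a = 4*(pf-p0)/T^2
a = 4*(7.1-2.8)/3^2 = 1.9111
t = 1 is in the acceleration phase (t <= T/2).
p = p0 + 0.5*a*t^2 = 2.8 + 0.5*1.9111*1^2
= 3.7556


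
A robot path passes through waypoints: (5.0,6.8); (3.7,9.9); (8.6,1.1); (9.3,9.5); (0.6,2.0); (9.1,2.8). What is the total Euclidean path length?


Segment lengths:
  seg1 = sqrt((-1.3)^2 + (3.1)^2) = 3.3615
  seg2 = sqrt((4.9)^2 + (-8.8)^2) = 10.0722
  seg3 = sqrt((0.7)^2 + (8.4)^2) = 8.4291
  seg4 = sqrt((-8.7)^2 + (-7.5)^2) = 11.4865
  seg5 = sqrt((8.5)^2 + (0.8)^2) = 8.5376
Total = 41.887


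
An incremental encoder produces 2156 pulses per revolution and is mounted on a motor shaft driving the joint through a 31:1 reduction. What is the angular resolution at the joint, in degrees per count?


counts per rev = 2156
effective counts at joint = 2156 * 31 = 66836
resolution = 360 / 66836
= 0.0054 deg/count


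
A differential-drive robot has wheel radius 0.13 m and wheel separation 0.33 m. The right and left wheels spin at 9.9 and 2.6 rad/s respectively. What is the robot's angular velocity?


vR = r*wR = 0.13*9.9 = 1.287 m/s
vL = r*wL = 0.13*2.6 = 0.338 m/s
v = (vR+vL)/2 = 0.8125 m/s
omega = (vR-vL)/L = 2.8758 rad/s
angular velocity = 2.8758 rad/s


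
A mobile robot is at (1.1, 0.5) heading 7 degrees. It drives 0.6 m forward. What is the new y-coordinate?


y_new = y0 + d*sin(theta)
= 0.5 + 0.6*sin(7)
= 0.5 + 0.0731
= 0.5731


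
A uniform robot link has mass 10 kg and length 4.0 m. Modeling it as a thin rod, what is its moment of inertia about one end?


I = (1/3) * m * L^2
= (1/3) * 10 * 4.0^2
= 0.333333 * 10 * 16.0
= 53.3333 kg*m^2


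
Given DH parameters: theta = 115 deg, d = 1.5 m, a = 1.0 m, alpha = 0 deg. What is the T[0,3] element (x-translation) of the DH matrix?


T[0,3] = a * cos(theta)
= 1.0 * cos(115 deg)
= 1.0 * -0.4226
= -0.4226


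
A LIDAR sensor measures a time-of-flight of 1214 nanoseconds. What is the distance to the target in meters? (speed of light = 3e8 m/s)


tof = 1214 ns = 1.214e-06 s
dist = c * tof / 2
= 3e8 * 1.214e-06 / 2
= 182.1 m


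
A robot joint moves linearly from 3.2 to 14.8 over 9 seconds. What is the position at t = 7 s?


s = t/T = 7/9 = 0.7778
p(t) = p0 + (pf-p0)*s
= 3.2 + (14.8 - 3.2) * 0.7778
= 12.2222


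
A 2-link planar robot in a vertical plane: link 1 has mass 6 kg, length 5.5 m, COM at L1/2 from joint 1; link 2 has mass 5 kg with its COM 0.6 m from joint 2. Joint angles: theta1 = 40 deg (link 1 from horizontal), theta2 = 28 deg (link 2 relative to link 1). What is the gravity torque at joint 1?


Horizontal distance from joint 1 to link-1 COM:
  x_c1 = (L1/2)*cos(t1) = 2.75 * 0.766 = 2.1066 m
Horizontal distance from joint 1 to link-2 COM:
  x_c2 = L1*cos(t1) + Lc2*cos(t1+t2)
       = 5.5*0.766 + 0.6*0.3746 = 4.438 m
tau1 = m1*g*x_c1 + m2*g*x_c2
     = 6*9.81*2.1066 + 5*9.81*4.438
     = 123.9958 + 217.6843
     = 341.6801 Nm


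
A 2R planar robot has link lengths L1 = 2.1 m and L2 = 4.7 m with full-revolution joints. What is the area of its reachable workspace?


r_max = L1 + L2 = 6.8 m
r_min = |L1 - L2| = 2.6 m
Area = pi*(r_max^2 - r_min^2)
= pi*(46.24 - 6.76)
= pi * 39.48
= 124.0301 m^2


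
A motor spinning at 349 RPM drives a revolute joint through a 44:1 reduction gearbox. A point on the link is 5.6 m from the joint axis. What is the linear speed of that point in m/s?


omega_motor = 349 * 2*pi/60 = 36.5472 rad/s
omega_joint = omega_motor / 44 = 0.8306 rad/s
v = omega_joint * r = 0.8306 * 5.6
= 4.6515 m/s


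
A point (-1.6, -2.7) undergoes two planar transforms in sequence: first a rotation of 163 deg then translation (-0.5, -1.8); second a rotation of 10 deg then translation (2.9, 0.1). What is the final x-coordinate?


After transform 1:
x1 = cos(163)*-1.6 - sin(163)*-2.7 + -0.5 = 1.8195
y1 = sin(163)*-1.6 + cos(163)*-2.7 + -1.8 = 0.3142
After transform 2:
x2 = cos(10)*1.8195 - sin(10)*0.3142 + 2.9
= 4.6373


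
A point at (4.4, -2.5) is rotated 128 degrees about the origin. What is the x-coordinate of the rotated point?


x' = x*cos(theta) - y*sin(theta)
cos(128 deg) = -0.6157, sin(128 deg) = 0.788
x' = 4.4 * -0.6157 - -2.5 * 0.788
= -2.7089 - -1.97
= -0.7389


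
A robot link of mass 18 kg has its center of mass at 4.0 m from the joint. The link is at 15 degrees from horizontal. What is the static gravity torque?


tau = m*g*L*cos(angle)
= 18 * 9.81 * 4.0 * cos(15 deg)
= 18 * 9.81 * 4.0 * 0.9659
= 682.2527 Nm


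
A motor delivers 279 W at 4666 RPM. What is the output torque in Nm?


omega = 4666 * 2*pi/60 = 488.6224 rad/s
tau = P / omega = 279 / 488.6224
= 0.571 Nm


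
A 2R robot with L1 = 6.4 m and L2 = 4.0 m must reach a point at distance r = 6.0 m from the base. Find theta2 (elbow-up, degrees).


cos(theta2) = (r^2 - L1^2 - L2^2) / (2*L1*L2)
cos(theta2) = (36.0 - 40.96 - 16.0) / 51.2
cos(theta2) = -0.409375
theta2 = 114.1656 degrees


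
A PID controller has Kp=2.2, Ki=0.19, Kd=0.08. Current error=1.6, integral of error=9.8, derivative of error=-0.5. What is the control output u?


u = Kp*e + Ki*int(e) + Kd*de/dt
= 2.2*1.6 + 0.19*9.8 + 0.08*(-0.5)
= 3.52 + 1.862 + -0.04
= 5.342


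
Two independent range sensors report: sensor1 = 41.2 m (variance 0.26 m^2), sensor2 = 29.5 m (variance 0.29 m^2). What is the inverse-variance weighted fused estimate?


w1 = (1/var1) / (1/var1 + 1/var2)
   = 3.8462 / (3.8462 + 3.4483) = 0.5273
w2 = 1 - w1 = 0.4727
fused = w1*s1 + w2*s2 = 21.7236 + 13.9455
= 35.6691 m


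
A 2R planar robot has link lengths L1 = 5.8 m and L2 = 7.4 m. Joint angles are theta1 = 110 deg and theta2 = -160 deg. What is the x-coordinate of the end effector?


Convert angles to radians: theta1 = 1.9199, theta2 = -2.7925
x = L1*cos(theta1) + L2*cos(theta1+theta2)
x = -1.9837 + 4.7566
x = 2.7729


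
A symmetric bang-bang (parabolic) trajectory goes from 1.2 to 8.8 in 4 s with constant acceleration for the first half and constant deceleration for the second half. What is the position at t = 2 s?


Symmetric rest-to-rest: each phase covers (pf-p0)/2 in time T/2. 0.5*a*(T/2)^2 = (pf-p0)/2 => a = 4*(pf-p0)/T^2
a = 4*(8.8-1.2)/4^2 = 1.9
t = 2 is in the acceleration phase (t <= T/2).
p = p0 + 0.5*a*t^2 = 1.2 + 0.5*1.9*2^2
= 5.0


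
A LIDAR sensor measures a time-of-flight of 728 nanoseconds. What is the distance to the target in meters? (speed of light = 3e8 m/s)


tof = 728 ns = 7.28e-07 s
dist = c * tof / 2
= 3e8 * 7.28e-07 / 2
= 109.2 m


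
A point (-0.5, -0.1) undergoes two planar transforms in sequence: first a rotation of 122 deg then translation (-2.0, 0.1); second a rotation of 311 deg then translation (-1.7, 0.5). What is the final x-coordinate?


After transform 1:
x1 = cos(122)*-0.5 - sin(122)*-0.1 + -2.0 = -1.6502
y1 = sin(122)*-0.5 + cos(122)*-0.1 + 0.1 = -0.271
After transform 2:
x2 = cos(311)*-1.6502 - sin(311)*-0.271 + -1.7
= -2.9872


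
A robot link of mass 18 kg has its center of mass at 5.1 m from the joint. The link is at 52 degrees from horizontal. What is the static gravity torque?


tau = m*g*L*cos(angle)
= 18 * 9.81 * 5.1 * cos(52 deg)
= 18 * 9.81 * 5.1 * 0.6157
= 554.4389 Nm


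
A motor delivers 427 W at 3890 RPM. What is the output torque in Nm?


omega = 3890 * 2*pi/60 = 407.3598 rad/s
tau = P / omega = 427 / 407.3598
= 1.0482 Nm


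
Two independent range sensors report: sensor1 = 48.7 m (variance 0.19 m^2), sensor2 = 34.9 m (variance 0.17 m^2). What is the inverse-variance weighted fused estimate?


w1 = (1/var1) / (1/var1 + 1/var2)
   = 5.2632 / (5.2632 + 5.8824) = 0.4722
w2 = 1 - w1 = 0.5278
fused = w1*s1 + w2*s2 = 22.9972 + 18.4194
= 41.4167 m


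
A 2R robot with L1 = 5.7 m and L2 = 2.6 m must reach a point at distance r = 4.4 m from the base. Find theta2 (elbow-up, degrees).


cos(theta2) = (r^2 - L1^2 - L2^2) / (2*L1*L2)
cos(theta2) = (19.36 - 32.49 - 6.76) / 29.64
cos(theta2) = -0.671053
theta2 = 132.1484 degrees


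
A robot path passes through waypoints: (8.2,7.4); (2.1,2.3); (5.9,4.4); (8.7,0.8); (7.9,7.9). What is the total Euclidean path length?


Segment lengths:
  seg1 = sqrt((-6.1)^2 + (-5.1)^2) = 7.9511
  seg2 = sqrt((3.8)^2 + (2.1)^2) = 4.3417
  seg3 = sqrt((2.8)^2 + (-3.6)^2) = 4.5607
  seg4 = sqrt((-0.8)^2 + (7.1)^2) = 7.1449
Total = 23.9984


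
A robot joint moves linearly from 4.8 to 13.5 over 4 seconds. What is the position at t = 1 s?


s = t/T = 1/4 = 0.25
p(t) = p0 + (pf-p0)*s
= 4.8 + (13.5 - 4.8) * 0.25
= 6.975


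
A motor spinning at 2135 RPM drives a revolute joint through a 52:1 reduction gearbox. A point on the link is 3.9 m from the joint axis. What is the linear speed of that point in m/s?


omega_motor = 2135 * 2*pi/60 = 223.5767 rad/s
omega_joint = omega_motor / 52 = 4.2996 rad/s
v = omega_joint * r = 4.2996 * 3.9
= 16.7683 m/s


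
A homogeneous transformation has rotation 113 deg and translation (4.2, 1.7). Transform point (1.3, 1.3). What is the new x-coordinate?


x' = cos(theta)*px - sin(theta)*py + tx
= -0.3907*1.3 - 0.9205*1.3 + 4.2
= 2.4954


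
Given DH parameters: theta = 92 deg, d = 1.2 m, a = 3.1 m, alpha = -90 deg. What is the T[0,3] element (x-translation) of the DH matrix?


T[0,3] = a * cos(theta)
= 3.1 * cos(92 deg)
= 3.1 * -0.0349
= -0.1082


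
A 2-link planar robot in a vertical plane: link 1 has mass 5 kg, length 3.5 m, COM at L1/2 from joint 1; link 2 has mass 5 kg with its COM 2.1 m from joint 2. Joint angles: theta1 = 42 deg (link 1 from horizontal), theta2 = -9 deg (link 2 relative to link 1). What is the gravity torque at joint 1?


Horizontal distance from joint 1 to link-1 COM:
  x_c1 = (L1/2)*cos(t1) = 1.75 * 0.7431 = 1.3005 m
Horizontal distance from joint 1 to link-2 COM:
  x_c2 = L1*cos(t1) + Lc2*cos(t1+t2)
       = 3.5*0.7431 + 2.1*0.8387 = 4.3622 m
tau1 = m1*g*x_c1 + m2*g*x_c2
     = 5*9.81*1.3005 + 5*9.81*4.3622
     = 63.7897 + 213.9666
     = 277.7563 Nm


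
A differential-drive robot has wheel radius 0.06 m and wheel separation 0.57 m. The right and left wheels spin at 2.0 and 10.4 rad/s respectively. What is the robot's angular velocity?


vR = r*wR = 0.06*2.0 = 0.12 m/s
vL = r*wL = 0.06*10.4 = 0.624 m/s
v = (vR+vL)/2 = 0.372 m/s
omega = (vR-vL)/L = -0.8842 rad/s
angular velocity = -0.8842 rad/s
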